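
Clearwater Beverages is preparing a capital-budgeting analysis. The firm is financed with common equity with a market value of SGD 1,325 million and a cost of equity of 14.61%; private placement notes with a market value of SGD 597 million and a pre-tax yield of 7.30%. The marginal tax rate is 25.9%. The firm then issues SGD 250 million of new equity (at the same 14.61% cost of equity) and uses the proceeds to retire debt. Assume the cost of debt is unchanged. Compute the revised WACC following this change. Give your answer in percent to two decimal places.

After the change:
Total capital V = 1575 + 347 = 1922.
Equity: weight = 1575/1922 = 0.8195; cost = 14.61%.
Private placement notes: weight = 347/1922 = 0.1805; after-tax cost = 7.3% × (1 − 25.9%) = 5.4093%.
WACC = 0.8195 × 14.6100% + 0.1805 × 5.4093% = 12.9489%.

12.95%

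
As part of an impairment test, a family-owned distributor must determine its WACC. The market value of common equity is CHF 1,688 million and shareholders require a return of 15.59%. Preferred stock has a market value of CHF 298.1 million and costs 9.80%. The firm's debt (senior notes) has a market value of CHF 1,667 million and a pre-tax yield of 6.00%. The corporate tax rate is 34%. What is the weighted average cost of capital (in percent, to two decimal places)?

Total capital V = 1688 + 298.1 + 1667 = 3653.1.
Equity: weight = 1688/3653.1 = 0.4621; cost = 15.59%.
Preferred: weight = 298.1/3653.1 = 0.0816; cost = 9.8%.
Senior notes: weight = 1667/3653.1 = 0.4563; after-tax cost = 6% × (1 − 34%) = 3.9600%.
WACC = 0.4621 × 15.5900% + 0.0816 × 9.8000% + 0.4563 × 3.9600% = 9.8105%.

9.81%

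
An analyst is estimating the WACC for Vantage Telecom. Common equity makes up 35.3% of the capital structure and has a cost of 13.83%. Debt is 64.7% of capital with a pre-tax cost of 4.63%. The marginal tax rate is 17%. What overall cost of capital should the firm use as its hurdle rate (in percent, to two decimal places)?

7.37%

After-tax cost of debt = 4.63% × (1 − 17%) = 3.8429%.
WACC = 0.353 × 13.8300% + 0.647 × 3.8429% = 7.3683%.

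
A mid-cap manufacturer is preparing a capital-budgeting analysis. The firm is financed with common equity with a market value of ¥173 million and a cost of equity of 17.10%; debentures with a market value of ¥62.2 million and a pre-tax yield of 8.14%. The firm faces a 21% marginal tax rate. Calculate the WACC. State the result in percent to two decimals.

14.28%

Total capital V = 173 + 62.2 = 235.2.
Equity: weight = 173/235.2 = 0.7355; cost = 17.1%.
Debentures: weight = 62.2/235.2 = 0.2645; after-tax cost = 8.14% × (1 − 21%) = 6.4306%.
WACC = 0.7355 × 17.1000% + 0.2645 × 6.4306% = 14.2784%.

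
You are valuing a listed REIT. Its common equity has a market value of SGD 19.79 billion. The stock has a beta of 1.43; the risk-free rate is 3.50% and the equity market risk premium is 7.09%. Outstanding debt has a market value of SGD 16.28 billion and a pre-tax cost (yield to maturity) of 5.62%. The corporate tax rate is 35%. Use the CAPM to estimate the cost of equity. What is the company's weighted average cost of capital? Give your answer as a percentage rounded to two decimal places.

Cost of equity via CAPM: Re = 3.5% + 1.43 × 7.09% = 13.6387%.
Total capital V = 19.79 + 16.28 = 36.07.
Equity: weight = 19.79/36.07 = 0.5487; cost = 13.6387%.
Debt: weight = 16.28/36.07 = 0.4513; after-tax cost = 5.62% × (1 − 35%) = 3.6530%.
WACC = 0.5487 × 13.6387% + 0.4513 × 3.6530% = 9.1317%.

9.13%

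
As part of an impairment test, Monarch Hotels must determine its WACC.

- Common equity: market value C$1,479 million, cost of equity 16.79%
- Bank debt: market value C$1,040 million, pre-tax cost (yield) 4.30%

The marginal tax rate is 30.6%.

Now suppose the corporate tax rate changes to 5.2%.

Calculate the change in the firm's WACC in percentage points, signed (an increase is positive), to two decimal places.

+0.45 pp

Current WACC:
Total capital V = 1479 + 1040 = 2519.
Equity: weight = 1479/2519 = 0.5871; cost = 16.79%.
Bank debt: weight = 1040/2519 = 0.4129; after-tax cost = 4.3% × (1 − 30.6%) = 2.9842%.
WACC = 0.5871 × 16.7900% + 0.4129 × 2.9842% = 11.0901%.
After the change:
Total capital V = 1479 + 1040 = 2519.
Equity: weight = 1479/2519 = 0.5871; cost = 16.79%.
Bank debt: weight = 1040/2519 = 0.4129; after-tax cost = 4.3% × (1 − 5.2%) = 4.0764%.
WACC = 0.5871 × 16.7900% + 0.4129 × 4.0764% = 11.5410%.
Change in WACC = 11.5410% − 11.0901% = 0.4509 pp.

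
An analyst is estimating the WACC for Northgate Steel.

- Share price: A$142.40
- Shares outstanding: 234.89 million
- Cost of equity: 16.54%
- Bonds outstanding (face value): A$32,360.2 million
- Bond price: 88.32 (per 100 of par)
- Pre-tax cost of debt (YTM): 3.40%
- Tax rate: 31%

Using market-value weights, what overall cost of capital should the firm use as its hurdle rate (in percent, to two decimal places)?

10.00%

Market value of equity E = 142.4 × 234.89m = 33448.336m. Market value of debt D = 32360.2m × 88.32/100 = 28580.52864m.
Total capital V = 33448.336 + 28580.52864 = 62028.86464.
Equity: weight = 33448.336/62028.86464 = 0.5392; cost = 16.54%.
Bonds outstanding: weight = 28580.52864/62028.86464 = 0.4608; after-tax cost = 3.4% × (1 − 31%) = 2.3460%.
WACC = 0.5392 × 16.5400% + 0.4608 × 2.3460% = 9.9999%.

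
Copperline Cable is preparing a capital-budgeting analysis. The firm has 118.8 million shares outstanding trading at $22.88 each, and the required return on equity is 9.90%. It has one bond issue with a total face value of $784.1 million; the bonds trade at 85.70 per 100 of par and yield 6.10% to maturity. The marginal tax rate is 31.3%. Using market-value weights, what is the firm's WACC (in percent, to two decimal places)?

8.77%

Market value of equity E = 22.88 × 118.8m = 2718.144m. Market value of debt D = 784.1m × 85.7/100 = 671.9737m.
Total capital V = 2718.144 + 671.9737 = 3390.1177.
Equity: weight = 2718.144/3390.1177 = 0.8018; cost = 9.9%.
Bonds outstanding: weight = 671.9737/3390.1177 = 0.1982; after-tax cost = 6.1% × (1 − 31.3%) = 4.1907%.
WACC = 0.8018 × 9.9000% + 0.1982 × 4.1907% = 8.7683%.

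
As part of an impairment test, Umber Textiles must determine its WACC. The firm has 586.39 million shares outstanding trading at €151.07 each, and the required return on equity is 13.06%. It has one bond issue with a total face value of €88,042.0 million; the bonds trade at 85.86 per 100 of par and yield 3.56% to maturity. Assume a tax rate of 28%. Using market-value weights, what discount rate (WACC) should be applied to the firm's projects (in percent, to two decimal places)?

8.23%

Market value of equity E = 151.07 × 586.39m = 88585.9373m. Market value of debt D = 88042m × 85.86/100 = 75592.8612m.
Total capital V = 88585.9373 + 75592.8612 = 164178.7985.
Equity: weight = 88585.9373/164178.7985 = 0.5396; cost = 13.06%.
Bonds outstanding: weight = 75592.8612/164178.7985 = 0.4604; after-tax cost = 3.56% × (1 − 28%) = 2.5632%.
WACC = 0.5396 × 13.0600% + 0.4604 × 2.5632% = 8.2270%.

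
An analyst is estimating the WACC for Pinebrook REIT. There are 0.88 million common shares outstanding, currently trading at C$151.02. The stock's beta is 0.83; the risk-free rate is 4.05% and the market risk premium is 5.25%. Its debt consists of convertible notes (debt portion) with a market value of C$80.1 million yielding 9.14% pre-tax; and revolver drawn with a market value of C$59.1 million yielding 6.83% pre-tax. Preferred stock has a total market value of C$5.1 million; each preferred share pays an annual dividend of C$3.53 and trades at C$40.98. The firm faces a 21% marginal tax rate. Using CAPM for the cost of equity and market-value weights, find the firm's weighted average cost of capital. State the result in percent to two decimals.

7.43%

Cost of equity via CAPM: Re = 4.05% + 0.83 × 5.25% = 8.4075%.
Cost of preferred: Rp = 3.53 / 40.98 = 8.6140%.
Market value of equity E = 151.02 × 0.88m = 132.8976m.
Total capital V = 132.8976 + 5.1 + 80.1 + 59.1 = 277.1976.
Equity: weight = 132.8976/277.1976 = 0.4794; cost = 8.4075%.
Preferred: weight = 5.1/277.1976 = 0.0184; cost = 8.614%.
Convertible notes (debt portion): weight = 80.1/277.1976 = 0.2890; after-tax cost = 9.14% × (1 − 21%) = 7.2206%.
Revolver drawn: weight = 59.1/277.1976 = 0.2132; after-tax cost = 6.83% × (1 − 21%) = 5.3957%.
WACC = 0.4794 × 8.4075% + 0.0184 × 8.6140% + 0.2890 × 7.2206% + 0.2132 × 5.3957% = 7.4262%.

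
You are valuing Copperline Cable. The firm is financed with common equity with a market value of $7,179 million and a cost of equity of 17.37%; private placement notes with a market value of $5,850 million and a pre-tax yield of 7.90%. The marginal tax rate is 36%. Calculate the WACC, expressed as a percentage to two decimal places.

11.84%

Total capital V = 7179 + 5850 = 13029.
Equity: weight = 7179/13029 = 0.5510; cost = 17.37%.
Private placement notes: weight = 5850/13029 = 0.4490; after-tax cost = 7.9% × (1 − 36%) = 5.0560%.
WACC = 0.5510 × 17.3700% + 0.4490 × 5.0560% = 11.8410%.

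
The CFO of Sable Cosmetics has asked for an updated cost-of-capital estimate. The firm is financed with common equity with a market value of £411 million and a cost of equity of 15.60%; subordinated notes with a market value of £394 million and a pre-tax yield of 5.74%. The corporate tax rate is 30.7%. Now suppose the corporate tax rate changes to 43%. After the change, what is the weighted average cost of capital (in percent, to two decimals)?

After the change:
Total capital V = 411 + 394 = 805.
Equity: weight = 411/805 = 0.5106; cost = 15.6%.
Subordinated notes: weight = 394/805 = 0.4894; after-tax cost = 5.74% × (1 − 43%) = 3.2718%.
WACC = 0.5106 × 15.6000% + 0.4894 × 3.2718% = 9.5661%.

9.57%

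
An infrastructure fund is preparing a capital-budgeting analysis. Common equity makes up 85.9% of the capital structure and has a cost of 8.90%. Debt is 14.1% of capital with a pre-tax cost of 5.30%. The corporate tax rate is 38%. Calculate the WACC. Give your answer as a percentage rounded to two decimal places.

8.11%

After-tax cost of debt = 5.3% × (1 − 38%) = 3.2860%.
WACC = 0.859 × 8.9000% + 0.141 × 3.2860% = 8.1084%.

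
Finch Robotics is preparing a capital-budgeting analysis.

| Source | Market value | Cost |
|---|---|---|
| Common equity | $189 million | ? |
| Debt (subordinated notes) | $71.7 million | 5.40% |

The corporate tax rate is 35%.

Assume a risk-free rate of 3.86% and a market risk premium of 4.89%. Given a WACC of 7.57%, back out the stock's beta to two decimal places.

Total capital V = 189 + 71.7 = 260.7.
Equity weight = 189/260.7 = 0.7250.
Subordinated notes weight = 71.7/260.7 = 0.2750.
Debt contribution = 0.2750 × 5.4% × (1 − 35%) = 0.9654%.
Required equity contribution = 7.57% − 0.9654% = 6.6046%  ⇒  Re = 9.1102%.
CAPM: 9.1102% = 3.86% + β × 4.89%  ⇒  β = 1.0737.

1.07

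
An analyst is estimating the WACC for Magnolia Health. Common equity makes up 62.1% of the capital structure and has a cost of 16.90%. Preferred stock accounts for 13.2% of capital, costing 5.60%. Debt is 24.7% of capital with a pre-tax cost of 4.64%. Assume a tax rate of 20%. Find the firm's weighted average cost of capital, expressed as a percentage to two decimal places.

After-tax cost of debt = 4.64% × (1 − 20%) = 3.7120%.
WACC = 0.621 × 16.9000% + 0.132 × 5.6000% + 0.247 × 3.7120% = 12.1510%.

12.15%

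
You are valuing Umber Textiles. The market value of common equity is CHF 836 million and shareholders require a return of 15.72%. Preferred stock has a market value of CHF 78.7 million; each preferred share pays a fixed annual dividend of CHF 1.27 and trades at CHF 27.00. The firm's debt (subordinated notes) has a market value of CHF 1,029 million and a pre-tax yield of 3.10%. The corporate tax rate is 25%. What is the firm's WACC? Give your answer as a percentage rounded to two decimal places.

8.18%

Cost of preferred: Rp = 1.27 / 27.0 = 4.7037%.
Total capital V = 836 + 78.7 + 1029 = 1943.7.
Equity: weight = 836/1943.7 = 0.4301; cost = 15.72%.
Preferred: weight = 78.7/1943.7 = 0.0405; cost = 4.7037%.
Subordinated notes: weight = 1029/1943.7 = 0.5294; after-tax cost = 3.1% × (1 − 25%) = 2.3250%.
WACC = 0.4301 × 15.7200% + 0.0405 × 4.7037% + 0.5294 × 2.3250% = 8.1826%.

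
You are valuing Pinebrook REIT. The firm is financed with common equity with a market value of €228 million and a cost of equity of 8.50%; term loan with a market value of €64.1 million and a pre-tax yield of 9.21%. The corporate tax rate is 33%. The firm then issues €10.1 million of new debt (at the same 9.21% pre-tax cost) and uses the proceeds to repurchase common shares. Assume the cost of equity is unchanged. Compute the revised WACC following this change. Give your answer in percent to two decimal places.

After the change:
Total capital V = 217.9 + 74.2 = 292.1.
Equity: weight = 217.9/292.1 = 0.7460; cost = 8.5%.
Term loan: weight = 74.2/292.1 = 0.2540; after-tax cost = 9.21% × (1 − 33%) = 6.1707%.
WACC = 0.7460 × 8.5000% + 0.2540 × 6.1707% = 7.9083%.

7.91%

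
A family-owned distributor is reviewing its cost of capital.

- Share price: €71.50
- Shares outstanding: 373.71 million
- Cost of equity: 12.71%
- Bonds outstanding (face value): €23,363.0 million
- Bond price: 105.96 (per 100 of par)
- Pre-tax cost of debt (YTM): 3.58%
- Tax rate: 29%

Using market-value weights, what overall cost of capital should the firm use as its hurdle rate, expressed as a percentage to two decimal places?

Market value of equity E = 71.5 × 373.71m = 26720.265m. Market value of debt D = 23363m × 105.96/100 = 24755.4348m.
Total capital V = 26720.265 + 24755.4348 = 51475.6998.
Equity: weight = 26720.265/51475.6998 = 0.5191; cost = 12.71%.
Bonds outstanding: weight = 24755.4348/51475.6998 = 0.4809; after-tax cost = 3.58% × (1 − 29%) = 2.5418%.
WACC = 0.5191 × 12.7100% + 0.4809 × 2.5418% = 7.8200%.

7.82%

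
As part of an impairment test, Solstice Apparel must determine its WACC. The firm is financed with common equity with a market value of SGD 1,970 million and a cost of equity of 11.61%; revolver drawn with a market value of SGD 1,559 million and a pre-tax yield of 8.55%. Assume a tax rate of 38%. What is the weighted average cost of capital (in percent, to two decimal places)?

8.82%

Total capital V = 1970 + 1559 = 3529.
Equity: weight = 1970/3529 = 0.5582; cost = 11.61%.
Revolver drawn: weight = 1559/3529 = 0.4418; after-tax cost = 8.55% × (1 − 38%) = 5.3010%.
WACC = 0.5582 × 11.6100% + 0.4418 × 5.3010% = 8.8229%.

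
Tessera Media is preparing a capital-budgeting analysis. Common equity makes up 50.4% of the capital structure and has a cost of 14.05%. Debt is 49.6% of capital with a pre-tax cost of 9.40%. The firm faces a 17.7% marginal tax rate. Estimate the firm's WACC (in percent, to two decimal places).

10.92%

After-tax cost of debt = 9.4% × (1 − 17.7%) = 7.7362%.
WACC = 0.504 × 14.0500% + 0.496 × 7.7362% = 10.9184%.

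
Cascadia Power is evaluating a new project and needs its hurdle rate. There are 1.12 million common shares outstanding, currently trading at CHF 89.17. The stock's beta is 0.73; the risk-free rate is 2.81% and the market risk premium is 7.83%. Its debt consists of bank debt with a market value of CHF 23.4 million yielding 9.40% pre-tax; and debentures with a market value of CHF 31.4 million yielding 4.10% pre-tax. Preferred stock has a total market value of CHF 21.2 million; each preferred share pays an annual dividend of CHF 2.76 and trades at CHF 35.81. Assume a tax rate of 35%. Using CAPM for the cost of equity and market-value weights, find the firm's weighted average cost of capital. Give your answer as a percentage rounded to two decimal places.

Cost of equity via CAPM: Re = 2.81% + 0.73 × 7.83% = 8.5259%.
Cost of preferred: Rp = 2.76 / 35.81 = 7.7073%.
Market value of equity E = 89.17 × 1.12m = 99.8704m.
Total capital V = 99.8704 + 21.2 + 23.4 + 31.4 = 175.8704.
Equity: weight = 99.8704/175.8704 = 0.5679; cost = 8.5259%.
Preferred: weight = 21.2/175.8704 = 0.1205; cost = 7.7073%.
Bank debt: weight = 23.4/175.8704 = 0.1331; after-tax cost = 9.4% × (1 − 35%) = 6.1100%.
Debentures: weight = 31.4/175.8704 = 0.1785; after-tax cost = 4.1% × (1 − 35%) = 2.6650%.
WACC = 0.5679 × 8.5259% + 0.1205 × 7.7073% + 0.1331 × 6.1100% + 0.1785 × 2.6650% = 7.0594%.

7.06%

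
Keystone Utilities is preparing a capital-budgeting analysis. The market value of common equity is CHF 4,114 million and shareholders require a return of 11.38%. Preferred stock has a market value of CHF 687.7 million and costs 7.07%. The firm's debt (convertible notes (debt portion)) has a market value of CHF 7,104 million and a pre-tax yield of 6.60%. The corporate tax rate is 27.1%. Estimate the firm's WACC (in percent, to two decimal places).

7.21%

Total capital V = 4114 + 687.7 + 7104 = 11905.7.
Equity: weight = 4114/11905.7 = 0.3455; cost = 11.38%.
Preferred: weight = 687.7/11905.7 = 0.0578; cost = 7.07%.
Convertible notes (debt portion): weight = 7104/11905.7 = 0.5967; after-tax cost = 6.6% × (1 − 27.1%) = 4.8114%.
WACC = 0.3455 × 11.3800% + 0.0578 × 7.0700% + 0.5967 × 4.8114% = 7.2116%.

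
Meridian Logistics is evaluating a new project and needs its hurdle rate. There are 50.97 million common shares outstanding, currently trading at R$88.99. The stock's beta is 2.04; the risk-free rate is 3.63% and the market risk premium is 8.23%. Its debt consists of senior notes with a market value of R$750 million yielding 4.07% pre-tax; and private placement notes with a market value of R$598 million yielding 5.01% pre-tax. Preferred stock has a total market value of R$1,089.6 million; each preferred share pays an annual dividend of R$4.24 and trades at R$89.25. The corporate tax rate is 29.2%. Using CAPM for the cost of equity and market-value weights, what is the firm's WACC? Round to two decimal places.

Cost of equity via CAPM: Re = 3.63% + 2.04 × 8.23% = 20.4192%.
Cost of preferred: Rp = 4.24 / 89.25 = 4.7507%.
Market value of equity E = 88.99 × 50.97m = 4535.8203m.
Total capital V = 4535.8203 + 1089.6 + 750 + 598 = 6973.4203.
Equity: weight = 4535.8203/6973.4203 = 0.6504; cost = 20.4192%.
Preferred: weight = 1089.6/6973.4203 = 0.1563; cost = 4.7507%.
Senior notes: weight = 750/6973.4203 = 0.1076; after-tax cost = 4.07% × (1 − 29.2%) = 2.8816%.
Private placement notes: weight = 598/6973.4203 = 0.0858; after-tax cost = 5.01% × (1 − 29.2%) = 3.5471%.
WACC = 0.6504 × 20.4192% + 0.1563 × 4.7507% + 0.1076 × 2.8816% + 0.0858 × 3.5471% = 14.6379%.

14.64%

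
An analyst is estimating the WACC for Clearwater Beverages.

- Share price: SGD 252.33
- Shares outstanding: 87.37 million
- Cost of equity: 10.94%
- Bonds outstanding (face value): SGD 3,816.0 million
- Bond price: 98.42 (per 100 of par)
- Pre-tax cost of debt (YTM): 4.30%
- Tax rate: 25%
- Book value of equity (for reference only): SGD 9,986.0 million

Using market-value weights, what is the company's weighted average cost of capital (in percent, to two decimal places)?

9.82%

Market value of equity E = 252.33 × 87.37m = 22046.0721m. Market value of debt D = 3816m × 98.42/100 = 3755.7072m.
Total capital V = 22046.0721 + 3755.7072 = 25801.7793.
Equity: weight = 22046.0721/25801.7793 = 0.8544; cost = 10.94%.
Bonds outstanding: weight = 3755.7072/25801.7793 = 0.1456; after-tax cost = 4.3% × (1 − 25%) = 3.2250%.
WACC = 0.8544 × 10.9400% + 0.1456 × 3.2250% = 9.8170%.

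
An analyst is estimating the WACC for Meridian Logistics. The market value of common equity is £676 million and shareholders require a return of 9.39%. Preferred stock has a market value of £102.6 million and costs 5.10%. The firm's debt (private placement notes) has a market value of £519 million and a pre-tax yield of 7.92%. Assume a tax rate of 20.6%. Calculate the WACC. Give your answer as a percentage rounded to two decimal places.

7.81%

Total capital V = 676 + 102.6 + 519 = 1297.6.
Equity: weight = 676/1297.6 = 0.5210; cost = 9.39%.
Preferred: weight = 102.6/1297.6 = 0.0791; cost = 5.1%.
Private placement notes: weight = 519/1297.6 = 0.4000; after-tax cost = 7.92% × (1 − 20.6%) = 6.2885%.
WACC = 0.5210 × 9.3900% + 0.0791 × 5.1000% + 0.4000 × 6.2885% = 7.8103%.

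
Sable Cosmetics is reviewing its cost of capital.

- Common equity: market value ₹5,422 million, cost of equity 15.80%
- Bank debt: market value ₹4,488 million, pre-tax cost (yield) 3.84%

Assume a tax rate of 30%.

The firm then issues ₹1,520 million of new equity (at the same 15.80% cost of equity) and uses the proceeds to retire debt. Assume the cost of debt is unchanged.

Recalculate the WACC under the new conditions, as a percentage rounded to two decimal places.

11.87%

After the change:
Total capital V = 6942 + 2968 = 9910.
Equity: weight = 6942/9910 = 0.7005; cost = 15.8%.
Bank debt: weight = 2968/9910 = 0.2995; after-tax cost = 3.84% × (1 − 30%) = 2.6880%.
WACC = 0.7005 × 15.8000% + 0.2995 × 2.6880% = 11.8730%.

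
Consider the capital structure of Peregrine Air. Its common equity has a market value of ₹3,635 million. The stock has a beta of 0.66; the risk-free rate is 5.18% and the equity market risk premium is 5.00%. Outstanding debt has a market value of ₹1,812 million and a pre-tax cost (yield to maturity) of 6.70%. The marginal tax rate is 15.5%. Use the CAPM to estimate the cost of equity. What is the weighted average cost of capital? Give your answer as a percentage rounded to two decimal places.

Cost of equity via CAPM: Re = 5.18% + 0.66 × 5.0% = 8.4800%.
Total capital V = 3635 + 1812 = 5447.
Equity: weight = 3635/5447 = 0.6673; cost = 8.48%.
Debt: weight = 1812/5447 = 0.3327; after-tax cost = 6.7% × (1 − 15.5%) = 5.6615%.
WACC = 0.6673 × 8.4800% + 0.3327 × 5.6615% = 7.5424%.

7.54%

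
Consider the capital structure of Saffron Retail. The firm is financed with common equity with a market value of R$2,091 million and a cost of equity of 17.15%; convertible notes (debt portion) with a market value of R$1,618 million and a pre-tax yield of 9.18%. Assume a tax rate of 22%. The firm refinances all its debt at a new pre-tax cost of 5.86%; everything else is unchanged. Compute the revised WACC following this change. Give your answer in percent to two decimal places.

11.66%

After the change:
Total capital V = 2091 + 1618 = 3709.
Equity: weight = 2091/3709 = 0.5638; cost = 17.15%.
Convertible notes (debt portion): weight = 1618/3709 = 0.4362; after-tax cost = 5.86% × (1 − 22%) = 4.5708%.
WACC = 0.5638 × 17.1500% + 0.4362 × 4.5708% = 11.6625%.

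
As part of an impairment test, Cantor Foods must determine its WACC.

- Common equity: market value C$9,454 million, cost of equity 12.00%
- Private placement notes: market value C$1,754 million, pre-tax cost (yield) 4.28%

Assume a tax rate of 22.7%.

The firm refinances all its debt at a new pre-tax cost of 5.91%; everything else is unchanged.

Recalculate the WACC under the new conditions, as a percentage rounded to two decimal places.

After the change:
Total capital V = 9454 + 1754 = 11208.
Equity: weight = 9454/11208 = 0.8435; cost = 12%.
Private placement notes: weight = 1754/11208 = 0.1565; after-tax cost = 5.91% × (1 − 22.7%) = 4.5684%.
WACC = 0.8435 × 12.0000% + 0.1565 × 4.5684% = 10.8370%.

10.84%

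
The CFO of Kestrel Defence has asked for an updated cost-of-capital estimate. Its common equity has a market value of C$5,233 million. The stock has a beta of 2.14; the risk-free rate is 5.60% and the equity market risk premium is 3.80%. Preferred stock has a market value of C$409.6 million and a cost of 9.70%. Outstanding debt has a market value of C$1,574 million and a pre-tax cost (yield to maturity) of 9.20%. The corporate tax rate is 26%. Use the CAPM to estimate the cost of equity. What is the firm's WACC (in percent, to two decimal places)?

Cost of equity via CAPM: Re = 5.6% + 2.14 × 3.8% = 13.7320%.
Total capital V = 5233 + 409.6 + 1574 = 7216.6.
Equity: weight = 5233/7216.6 = 0.7251; cost = 13.732%.
Preferred: weight = 409.6/7216.6 = 0.0568; cost = 9.7%.
Debt: weight = 1574/7216.6 = 0.2181; after-tax cost = 9.2% × (1 − 26%) = 6.8080%.
WACC = 0.7251 × 13.7320% + 0.0568 × 9.7000% + 0.2181 × 6.8080% = 11.9930%.

11.99%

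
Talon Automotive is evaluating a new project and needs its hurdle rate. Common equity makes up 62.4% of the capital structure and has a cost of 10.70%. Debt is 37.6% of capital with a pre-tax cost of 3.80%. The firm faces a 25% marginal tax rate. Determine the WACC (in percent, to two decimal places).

7.75%

After-tax cost of debt = 3.8% × (1 − 25%) = 2.8500%.
WACC = 0.624 × 10.7000% + 0.376 × 2.8500% = 7.7484%.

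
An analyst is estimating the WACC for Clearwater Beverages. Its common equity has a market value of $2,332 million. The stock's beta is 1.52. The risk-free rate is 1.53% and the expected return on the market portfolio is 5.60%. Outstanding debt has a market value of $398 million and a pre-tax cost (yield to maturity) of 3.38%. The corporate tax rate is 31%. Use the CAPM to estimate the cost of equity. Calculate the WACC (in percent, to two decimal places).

Market risk premium = 5.6% − 1.53% = 4.07%.
Cost of equity via CAPM: Re = 1.53% + 1.52 × 4.07% = 7.7164%.
Total capital V = 2332 + 398 = 2730.
Equity: weight = 2332/2730 = 0.8542; cost = 7.7164%.
Debt: weight = 398/2730 = 0.1458; after-tax cost = 3.38% × (1 − 31%) = 2.3322%.
WACC = 0.8542 × 7.7164% + 0.1458 × 2.3322% = 6.9315%.

6.93%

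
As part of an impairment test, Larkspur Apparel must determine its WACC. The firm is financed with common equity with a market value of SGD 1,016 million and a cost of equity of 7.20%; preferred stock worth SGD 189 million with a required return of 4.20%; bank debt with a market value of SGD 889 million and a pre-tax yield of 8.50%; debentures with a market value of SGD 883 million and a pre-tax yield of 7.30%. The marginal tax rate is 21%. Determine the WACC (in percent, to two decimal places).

6.44%

Total capital V = 1016 + 189 + 889 + 883 = 2977.
Equity: weight = 1016/2977 = 0.3413; cost = 7.2%.
Preferred: weight = 189/2977 = 0.0635; cost = 4.2%.
Bank debt: weight = 889/2977 = 0.2986; after-tax cost = 8.5% × (1 − 21%) = 6.7150%.
Debentures: weight = 883/2977 = 0.2966; after-tax cost = 7.3% × (1 − 21%) = 5.7670%.
WACC = 0.3413 × 7.2000% + 0.0635 × 4.2000% + 0.2986 × 6.7150% + 0.2966 × 5.7670% = 6.4397%.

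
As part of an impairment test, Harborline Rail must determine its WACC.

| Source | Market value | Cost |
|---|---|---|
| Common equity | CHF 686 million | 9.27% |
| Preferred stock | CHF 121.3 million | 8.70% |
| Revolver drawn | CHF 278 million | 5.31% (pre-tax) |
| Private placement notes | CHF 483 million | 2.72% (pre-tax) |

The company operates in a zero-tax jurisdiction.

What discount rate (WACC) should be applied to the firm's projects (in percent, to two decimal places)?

Total capital V = 686 + 121.3 + 278 + 483 = 1568.3.
Equity: weight = 686/1568.3 = 0.4374; cost = 9.27%.
Preferred: weight = 121.3/1568.3 = 0.0773; cost = 8.7%.
Revolver drawn: weight = 278/1568.3 = 0.1773; after-tax cost = 5.31% × (1 − 0%) = 5.3100%.
Private placement notes: weight = 483/1568.3 = 0.3080; after-tax cost = 2.72% × (1 − 0%) = 2.7200%.
WACC = 0.4374 × 9.2700% + 0.0773 × 8.7000% + 0.1773 × 5.3100% + 0.3080 × 2.7200% = 6.5067%.

6.51%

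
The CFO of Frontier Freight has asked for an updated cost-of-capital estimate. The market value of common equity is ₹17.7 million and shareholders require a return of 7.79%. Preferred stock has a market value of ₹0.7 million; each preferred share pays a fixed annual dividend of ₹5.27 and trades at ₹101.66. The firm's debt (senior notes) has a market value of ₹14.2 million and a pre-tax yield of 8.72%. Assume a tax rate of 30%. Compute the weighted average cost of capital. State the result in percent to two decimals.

7.00%

Cost of preferred: Rp = 5.27 / 101.66 = 5.1839%.
Total capital V = 17.7 + 0.7 + 14.2 = 32.6.
Equity: weight = 17.7/32.6 = 0.5429; cost = 7.79%.
Preferred: weight = 0.7/32.6 = 0.0215; cost = 5.1839%.
Senior notes: weight = 14.2/32.6 = 0.4356; after-tax cost = 8.72% × (1 − 30%) = 6.1040%.
WACC = 0.5429 × 7.7900% + 0.0215 × 5.1839% + 0.4356 × 6.1040% = 6.9996%.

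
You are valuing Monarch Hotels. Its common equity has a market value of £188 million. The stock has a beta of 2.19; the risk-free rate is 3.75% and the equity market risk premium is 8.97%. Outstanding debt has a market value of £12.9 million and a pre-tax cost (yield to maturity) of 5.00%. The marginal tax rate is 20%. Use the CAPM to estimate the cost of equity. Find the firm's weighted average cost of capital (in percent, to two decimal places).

22.15%

Cost of equity via CAPM: Re = 3.75% + 2.19 × 8.97% = 23.3943%.
Total capital V = 188 + 12.9 = 200.9.
Equity: weight = 188/200.9 = 0.9358; cost = 23.3943%.
Debt: weight = 12.9/200.9 = 0.0642; after-tax cost = 5% × (1 − 20%) = 4.0000%.
WACC = 0.9358 × 23.3943% + 0.0642 × 4.0000% = 22.1490%.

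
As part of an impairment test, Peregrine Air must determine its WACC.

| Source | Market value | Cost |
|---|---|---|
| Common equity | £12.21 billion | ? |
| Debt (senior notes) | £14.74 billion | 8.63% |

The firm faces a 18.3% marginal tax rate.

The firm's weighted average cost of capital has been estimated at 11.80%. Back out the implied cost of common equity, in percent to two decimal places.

Total capital V = 12.21 + 14.74 = 26.95.
Equity weight = 12.21/26.95 = 0.4531.
Senior notes weight = 14.74/26.95 = 0.5469.
Debt contribution = 0.5469 × 8.63% × (1 − 18.3%) = 3.8563%.
Required equity contribution = 11.8% − 3.8563% = 7.9437%.
Re = 7.9437% / 0.4531 = 17.5334%.

17.53%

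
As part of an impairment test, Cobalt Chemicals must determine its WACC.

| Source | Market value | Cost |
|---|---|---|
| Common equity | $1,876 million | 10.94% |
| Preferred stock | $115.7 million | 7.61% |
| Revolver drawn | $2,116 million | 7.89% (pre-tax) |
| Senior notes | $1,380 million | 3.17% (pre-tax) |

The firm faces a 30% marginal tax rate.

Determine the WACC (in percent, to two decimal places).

6.59%

Total capital V = 1876 + 115.7 + 2116 + 1380 = 5487.7.
Equity: weight = 1876/5487.7 = 0.3419; cost = 10.94%.
Preferred: weight = 115.7/5487.7 = 0.0211; cost = 7.61%.
Revolver drawn: weight = 2116/5487.7 = 0.3856; after-tax cost = 7.89% × (1 − 30%) = 5.5230%.
Senior notes: weight = 1380/5487.7 = 0.2515; after-tax cost = 3.17% × (1 − 30%) = 2.2190%.
WACC = 0.3419 × 10.9400% + 0.0211 × 7.6100% + 0.3856 × 5.5230% + 0.2515 × 2.2190% = 6.5880%.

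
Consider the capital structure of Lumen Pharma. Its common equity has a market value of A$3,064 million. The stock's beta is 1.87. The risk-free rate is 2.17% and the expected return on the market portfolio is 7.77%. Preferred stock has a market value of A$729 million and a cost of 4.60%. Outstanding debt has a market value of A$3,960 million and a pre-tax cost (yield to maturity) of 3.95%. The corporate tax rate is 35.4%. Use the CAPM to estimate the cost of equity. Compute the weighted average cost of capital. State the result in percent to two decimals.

6.73%

Market risk premium = 7.77% − 2.17% = 5.6%.
Cost of equity via CAPM: Re = 2.17% + 1.87 × 5.6% = 12.6420%.
Total capital V = 3064 + 729 + 3960 = 7753.
Equity: weight = 3064/7753 = 0.3952; cost = 12.642%.
Preferred: weight = 729/7753 = 0.0940; cost = 4.6%.
Debt: weight = 3960/7753 = 0.5108; after-tax cost = 3.95% × (1 − 35.4%) = 2.5517%.
WACC = 0.3952 × 12.6420% + 0.0940 × 4.6000% + 0.5108 × 2.5517% = 6.7320%.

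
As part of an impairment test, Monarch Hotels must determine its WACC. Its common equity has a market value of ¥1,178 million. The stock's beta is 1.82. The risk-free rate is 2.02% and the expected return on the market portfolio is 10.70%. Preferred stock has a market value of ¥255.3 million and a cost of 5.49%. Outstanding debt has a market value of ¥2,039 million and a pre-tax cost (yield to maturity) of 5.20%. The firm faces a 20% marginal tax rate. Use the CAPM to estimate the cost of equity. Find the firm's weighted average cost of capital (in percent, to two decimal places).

8.89%

Market risk premium = 10.7% − 2.02% = 8.68%.
Cost of equity via CAPM: Re = 2.02% + 1.82 × 8.68% = 17.8176%.
Total capital V = 1178 + 255.3 + 2039 = 3472.3.
Equity: weight = 1178/3472.3 = 0.3393; cost = 17.8176%.
Preferred: weight = 255.3/3472.3 = 0.0735; cost = 5.49%.
Debt: weight = 2039/3472.3 = 0.5872; after-tax cost = 5.2% × (1 − 20%) = 4.1600%.
WACC = 0.3393 × 17.8176% + 0.0735 × 5.4900% + 0.5872 × 4.1600% = 8.8912%.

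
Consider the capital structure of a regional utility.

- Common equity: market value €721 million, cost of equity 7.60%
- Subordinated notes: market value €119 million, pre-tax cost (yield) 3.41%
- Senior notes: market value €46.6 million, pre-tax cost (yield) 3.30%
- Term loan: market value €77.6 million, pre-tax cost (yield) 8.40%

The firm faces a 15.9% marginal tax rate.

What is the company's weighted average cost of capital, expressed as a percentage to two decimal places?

Total capital V = 721 + 119 + 46.6 + 77.6 = 964.2.
Equity: weight = 721/964.2 = 0.7478; cost = 7.6%.
Subordinated notes: weight = 119/964.2 = 0.1234; after-tax cost = 3.41% × (1 − 15.9%) = 2.8678%.
Senior notes: weight = 46.6/964.2 = 0.0483; after-tax cost = 3.3% × (1 − 15.9%) = 2.7753%.
Term loan: weight = 77.6/964.2 = 0.0805; after-tax cost = 8.4% × (1 − 15.9%) = 7.0644%.
WACC = 0.7478 × 7.6000% + 0.1234 × 2.8678% + 0.0483 × 2.7753% + 0.0805 × 7.0644% = 6.7397%.

6.74%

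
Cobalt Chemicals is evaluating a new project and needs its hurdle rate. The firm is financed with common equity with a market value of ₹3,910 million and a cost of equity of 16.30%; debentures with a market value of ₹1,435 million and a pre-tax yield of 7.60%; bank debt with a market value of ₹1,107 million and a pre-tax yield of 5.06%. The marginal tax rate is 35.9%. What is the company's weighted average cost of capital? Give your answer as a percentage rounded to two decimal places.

11.52%

Total capital V = 3910 + 1435 + 1107 = 6452.
Equity: weight = 3910/6452 = 0.6060; cost = 16.3%.
Debentures: weight = 1435/6452 = 0.2224; after-tax cost = 7.6% × (1 − 35.9%) = 4.8716%.
Bank debt: weight = 1107/6452 = 0.1716; after-tax cost = 5.06% × (1 − 35.9%) = 3.2435%.
WACC = 0.6060 × 16.3000% + 0.2224 × 4.8716% + 0.1716 × 3.2435% = 11.5180%.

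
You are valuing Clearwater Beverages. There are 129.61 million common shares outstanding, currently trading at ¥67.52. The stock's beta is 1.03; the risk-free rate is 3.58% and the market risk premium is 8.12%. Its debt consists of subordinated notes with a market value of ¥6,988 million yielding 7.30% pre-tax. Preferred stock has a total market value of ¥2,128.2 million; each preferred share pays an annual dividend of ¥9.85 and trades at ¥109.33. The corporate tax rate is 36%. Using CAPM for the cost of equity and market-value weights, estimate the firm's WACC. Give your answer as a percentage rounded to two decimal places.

Cost of equity via CAPM: Re = 3.58% + 1.03 × 8.12% = 11.9436%.
Cost of preferred: Rp = 9.85 / 109.33 = 9.0094%.
Market value of equity E = 67.52 × 129.61m = 8751.2672m.
Total capital V = 8751.2672 + 2128.2 + 6988 = 17867.4672.
Equity: weight = 8751.2672/17867.4672 = 0.4898; cost = 11.9436%.
Preferred: weight = 2128.2/17867.4672 = 0.1191; cost = 9.0094%.
Subordinated notes: weight = 6988/17867.4672 = 0.3911; after-tax cost = 7.3% × (1 − 36%) = 4.6720%.
WACC = 0.4898 × 11.9436% + 0.1191 × 9.0094% + 0.3911 × 4.6720% = 8.7502%.

8.75%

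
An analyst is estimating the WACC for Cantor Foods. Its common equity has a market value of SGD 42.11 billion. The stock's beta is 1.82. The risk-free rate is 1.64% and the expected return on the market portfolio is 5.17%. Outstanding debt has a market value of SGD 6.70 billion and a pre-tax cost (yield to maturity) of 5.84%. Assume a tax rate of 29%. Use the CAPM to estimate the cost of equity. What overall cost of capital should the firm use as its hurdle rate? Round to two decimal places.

Market risk premium = 5.17% − 1.64% = 3.53%.
Cost of equity via CAPM: Re = 1.64% + 1.82 × 3.53% = 8.0646%.
Total capital V = 42.11 + 6.7 = 48.81.
Equity: weight = 42.11/48.81 = 0.8627; cost = 8.0646%.
Debt: weight = 6.7/48.81 = 0.1373; after-tax cost = 5.84% × (1 − 29%) = 4.1464%.
WACC = 0.8627 × 8.0646% + 0.1373 × 4.1464% = 7.5268%.

7.53%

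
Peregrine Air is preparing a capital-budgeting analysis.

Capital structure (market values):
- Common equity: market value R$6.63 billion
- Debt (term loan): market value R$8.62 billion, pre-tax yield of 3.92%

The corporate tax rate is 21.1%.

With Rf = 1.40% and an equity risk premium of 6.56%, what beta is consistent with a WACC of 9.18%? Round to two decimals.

2.39

Total capital V = 6.63 + 8.62 = 15.25.
Equity weight = 6.63/15.25 = 0.4348.
Term loan weight = 8.62/15.25 = 0.5652.
Debt contribution = 0.5652 × 3.92% × (1 − 21.1%) = 1.7482%.
Required equity contribution = 9.18% − 1.7482% = 7.4318%  ⇒  Re = 17.0942%.
CAPM: 17.0942% = 1.4% + β × 6.56%  ⇒  β = 2.3924.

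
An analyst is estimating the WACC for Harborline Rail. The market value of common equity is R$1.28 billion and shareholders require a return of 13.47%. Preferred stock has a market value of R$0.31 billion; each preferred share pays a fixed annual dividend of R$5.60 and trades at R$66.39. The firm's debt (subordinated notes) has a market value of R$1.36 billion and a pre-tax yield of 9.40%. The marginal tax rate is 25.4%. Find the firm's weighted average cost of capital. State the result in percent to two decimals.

9.96%

Cost of preferred: Rp = 5.6 / 66.39 = 8.4350%.
Total capital V = 1.28 + 0.31 + 1.36 = 2.95.
Equity: weight = 1.28/2.95 = 0.4339; cost = 13.47%.
Preferred: weight = 0.31/2.95 = 0.1051; cost = 8.435%.
Subordinated notes: weight = 1.36/2.95 = 0.4610; after-tax cost = 9.4% × (1 − 25.4%) = 7.0124%.
WACC = 0.4339 × 13.4700% + 0.1051 × 8.4350% + 0.4610 × 7.0124% = 9.9638%.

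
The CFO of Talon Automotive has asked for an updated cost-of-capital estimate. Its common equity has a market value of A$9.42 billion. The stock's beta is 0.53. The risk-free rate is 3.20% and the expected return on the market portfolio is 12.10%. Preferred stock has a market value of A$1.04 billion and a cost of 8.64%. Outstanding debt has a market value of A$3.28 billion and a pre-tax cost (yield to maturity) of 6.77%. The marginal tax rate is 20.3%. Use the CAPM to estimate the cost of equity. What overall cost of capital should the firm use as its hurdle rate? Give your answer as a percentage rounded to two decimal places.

7.37%

Market risk premium = 12.1% − 3.2% = 8.9%.
Cost of equity via CAPM: Re = 3.2% + 0.53 × 8.9% = 7.9170%.
Total capital V = 9.42 + 1.04 + 3.28 = 13.74.
Equity: weight = 9.42/13.74 = 0.6856; cost = 7.917%.
Preferred: weight = 1.04/13.74 = 0.0757; cost = 8.64%.
Debt: weight = 3.28/13.74 = 0.2387; after-tax cost = 6.77% × (1 − 20.3%) = 5.3957%.
WACC = 0.6856 × 7.9170% + 0.0757 × 8.6400% + 0.2387 × 5.3957% = 7.3698%.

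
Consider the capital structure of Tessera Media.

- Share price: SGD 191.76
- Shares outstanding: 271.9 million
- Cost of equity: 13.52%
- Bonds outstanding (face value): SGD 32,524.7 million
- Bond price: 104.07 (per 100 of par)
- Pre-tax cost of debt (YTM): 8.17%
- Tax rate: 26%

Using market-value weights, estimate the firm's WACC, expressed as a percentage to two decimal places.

10.58%

Market value of equity E = 191.76 × 271.9m = 52139.544m. Market value of debt D = 32524.7m × 104.07/100 = 33848.45529m.
Total capital V = 52139.544 + 33848.45529 = 85987.99929.
Equity: weight = 52139.544/85987.99929 = 0.6064; cost = 13.52%.
Bonds outstanding: weight = 33848.45529/85987.99929 = 0.3936; after-tax cost = 8.17% × (1 − 26%) = 6.0458%.
WACC = 0.6064 × 13.5200% + 0.3936 × 6.0458% = 10.5778%.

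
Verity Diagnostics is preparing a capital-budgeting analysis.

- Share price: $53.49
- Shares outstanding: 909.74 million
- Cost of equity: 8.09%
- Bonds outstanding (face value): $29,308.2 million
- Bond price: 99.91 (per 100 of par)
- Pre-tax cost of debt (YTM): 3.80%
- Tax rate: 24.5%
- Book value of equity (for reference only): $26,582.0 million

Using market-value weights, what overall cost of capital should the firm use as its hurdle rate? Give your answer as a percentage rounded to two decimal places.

Market value of equity E = 53.49 × 909.74m = 48661.9926m. Market value of debt D = 29308.2m × 99.91/100 = 29281.82262m.
Total capital V = 48661.9926 + 29281.82262 = 77943.81522.
Equity: weight = 48661.9926/77943.81522 = 0.6243; cost = 8.09%.
Bonds outstanding: weight = 29281.82262/77943.81522 = 0.3757; after-tax cost = 3.8% × (1 − 24.5%) = 2.8690%.
WACC = 0.6243 × 8.0900% + 0.3757 × 2.8690% = 6.1286%.

6.13%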